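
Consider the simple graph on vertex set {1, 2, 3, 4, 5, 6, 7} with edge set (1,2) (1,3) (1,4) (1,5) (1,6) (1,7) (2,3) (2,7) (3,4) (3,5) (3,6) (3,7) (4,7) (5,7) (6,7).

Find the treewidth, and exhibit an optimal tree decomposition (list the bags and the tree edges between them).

The largest bag has 4 vertices, giving width 3; this decomposition certifies tw(G) ≤ 3. Conversely, {1, 2, 3, 7} is a clique of size 4, and the vertices of any clique must share a bag in every tree decomposition; so some bag has ≥ 4 vertices and tw(G) ≥ 3. Therefore the treewidth is 3.

Treewidth 3.
Bags: B1 = {1, 2, 3, 7}  B2 = {1, 3, 4, 7}  B3 = {1, 3, 5, 7}  B4 = {1, 3, 6, 7}
Tree: B1–B2, B2–B3, B3–B4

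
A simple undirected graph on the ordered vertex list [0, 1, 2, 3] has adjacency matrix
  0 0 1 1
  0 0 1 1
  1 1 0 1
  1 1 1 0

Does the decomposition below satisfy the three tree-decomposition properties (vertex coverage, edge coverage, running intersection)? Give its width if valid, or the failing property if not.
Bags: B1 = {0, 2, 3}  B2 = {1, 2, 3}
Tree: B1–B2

Yes; width 2.

Vertex coverage: the bags together contain {0, 1, 2, 3}, the full vertex set. Edge coverage: each edge of G has both endpoints in at least one bag. Running intersection: for every vertex, the bags containing it form a connected subtree. All three properties hold, so this is a valid tree decomposition of width max|bag| − 1 = 2, and hence tw(G) ≤ 2.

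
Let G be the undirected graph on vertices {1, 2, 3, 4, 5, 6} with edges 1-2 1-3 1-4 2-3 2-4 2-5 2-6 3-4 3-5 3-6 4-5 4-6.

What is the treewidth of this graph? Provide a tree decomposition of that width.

Each bag holds 4 vertices, so the decomposition has width 3, which upper-bounds the treewidth. For the lower bound, the 4 vertices {1, 2, 3, 4} are pairwise adjacent, and any tree decomposition puts a clique entirely inside one bag — forcing width ≥ 3. The upper and lower bounds meet at 3, so that is the treewidth.

Treewidth 3.
One optimal decomposition is:
Bags: B1 = {1, 2, 3, 4}  B2 = {2, 3, 4, 5}  B3 = {2, 3, 4, 6}
Tree: B1–B2, B2–B3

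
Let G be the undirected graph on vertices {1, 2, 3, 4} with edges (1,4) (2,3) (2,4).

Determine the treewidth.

A width-1 tree decomposition is:
Bags: B1 = {2, 3}  B2 = {2, 4}  B3 = {1, 4}
Tree: B1–B2, B2–B3
The largest bag has 2 vertices, giving width 1; this decomposition certifies tw(G) ≤ 1. G has an edge, so its treewidth is at least 1. Hence tw(G) = 1 exactly.

1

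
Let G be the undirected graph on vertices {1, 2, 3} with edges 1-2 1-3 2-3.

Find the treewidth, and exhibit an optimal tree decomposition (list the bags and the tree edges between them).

With just one bag of size 3, the width is 3 − 1 = 2, so tw(G) ≤ 2. On the other hand G contains the 3-clique {1, 2, 3}. A clique must lie in a single bag of any decomposition, so no decomposition can have width below 2. Combining the bounds, tw(G) = 2.

Treewidth 2.
One such decomposition:
Bags: B1 = {1, 2, 3}
Tree: (single bag)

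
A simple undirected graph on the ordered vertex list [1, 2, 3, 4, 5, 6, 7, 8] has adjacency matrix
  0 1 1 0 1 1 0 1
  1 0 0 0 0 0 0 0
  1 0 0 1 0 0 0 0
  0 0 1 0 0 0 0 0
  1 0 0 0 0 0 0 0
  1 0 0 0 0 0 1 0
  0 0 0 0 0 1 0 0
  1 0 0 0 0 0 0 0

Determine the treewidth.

1

A width-1 tree decomposition is:
Bags: B1 = {1, 3}  B2 = {1, 5}  B3 = {1, 2}  B4 = {3, 4}  B5 = {1, 6}  B6 = {1, 8}  B7 = {6, 7}
Tree: B1–B2, B1–B3, B1–B4, B3–B5, B1–B6, B5–B7
Each bag holds 2 vertices, so the decomposition has width 1, which upper-bounds the treewidth. Since G has at least one edge (e.g. 3–1), it is not an edgeless graph, so tw(G) ≥ 1. The upper and lower bounds meet at 1, so that is the treewidth.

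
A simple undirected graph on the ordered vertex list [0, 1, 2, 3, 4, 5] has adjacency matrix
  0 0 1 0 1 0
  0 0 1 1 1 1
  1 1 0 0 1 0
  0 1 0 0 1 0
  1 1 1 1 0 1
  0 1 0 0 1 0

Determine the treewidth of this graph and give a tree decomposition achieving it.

Each bag holds 3 vertices, so the decomposition has width 2, which upper-bounds the treewidth. On the other hand G contains the 3-clique {0, 2, 4}. A clique must lie in a single bag of any decomposition, so no decomposition can have width below 2. Combining the bounds, tw(G) = 2.

Treewidth 2.
One optimal decomposition is:
Bags: B1 = {1, 3, 4}  B2 = {1, 2, 4}  B3 = {1, 4, 5}  B4 = {0, 2, 4}
Tree: B1–B2, B1–B3, B2–B4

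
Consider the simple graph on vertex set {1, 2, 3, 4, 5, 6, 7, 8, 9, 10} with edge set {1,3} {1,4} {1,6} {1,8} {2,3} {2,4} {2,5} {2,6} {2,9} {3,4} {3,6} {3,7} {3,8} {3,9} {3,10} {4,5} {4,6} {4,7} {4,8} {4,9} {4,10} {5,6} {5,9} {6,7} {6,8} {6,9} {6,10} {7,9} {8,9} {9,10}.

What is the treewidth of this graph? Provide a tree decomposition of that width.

Each bag holds 5 vertices, so the decomposition has width 4, which upper-bounds the treewidth. Conversely, {1, 3, 4, 6, 8} is a clique of size 5, and the vertices of any clique must share a bag in every tree decomposition; so some bag has ≥ 5 vertices and tw(G) ≥ 4. The upper and lower bounds meet at 4, so that is the treewidth.

Treewidth 4.
One optimal decomposition is:
Bags: B1 = {2, 3, 4, 6, 9}  B2 = {3, 4, 6, 8, 9}  B3 = {2, 4, 5, 6, 9}  B4 = {3, 4, 6, 9, 10}  B5 = {3, 4, 6, 7, 9}  B6 = {1, 3, 4, 6, 8}
Tree: B1–B2, B1–B3, B2–B4, B1–B5, B2–B6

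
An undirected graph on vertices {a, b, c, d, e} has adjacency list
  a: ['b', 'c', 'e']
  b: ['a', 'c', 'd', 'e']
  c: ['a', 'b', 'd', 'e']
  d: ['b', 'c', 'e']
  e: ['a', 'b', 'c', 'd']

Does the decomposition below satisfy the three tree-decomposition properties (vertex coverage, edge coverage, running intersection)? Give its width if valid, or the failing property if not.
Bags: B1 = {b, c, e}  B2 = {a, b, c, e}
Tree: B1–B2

A tree decomposition must satisfy three properties: every vertex lies in some bag; for every edge, both endpoints lie together in some bag; and for every vertex, the bags containing it form a connected subtree. Here vertex d appears in no bag, so the decomposition is invalid.

No — vertex d appears in no bag.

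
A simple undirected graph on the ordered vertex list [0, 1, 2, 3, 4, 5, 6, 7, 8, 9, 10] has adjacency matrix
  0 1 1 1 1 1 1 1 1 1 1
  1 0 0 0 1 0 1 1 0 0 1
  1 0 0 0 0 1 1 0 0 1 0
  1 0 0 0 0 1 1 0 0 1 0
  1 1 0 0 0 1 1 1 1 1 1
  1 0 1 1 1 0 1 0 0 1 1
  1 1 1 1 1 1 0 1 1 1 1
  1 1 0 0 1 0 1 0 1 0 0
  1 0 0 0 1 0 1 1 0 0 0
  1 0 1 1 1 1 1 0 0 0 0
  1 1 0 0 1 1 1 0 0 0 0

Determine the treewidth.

4

A width-4 tree decomposition is:
Bags: B1 = {0, 1, 4, 6, 10}  B2 = {0, 4, 5, 6, 10}  B3 = {0, 4, 5, 6, 9}  B4 = {0, 1, 4, 6, 7}  B5 = {0, 2, 5, 6, 9}  B6 = {0, 4, 6, 7, 8}  B7 = {0, 3, 5, 6, 9}
Tree: B1–B2, B2–B3, B1–B4, B3–B5, B4–B6, B5–B7
Each bag holds 5 vertices, so the decomposition has width 4, which upper-bounds the treewidth. On the other hand G contains the 5-clique {0, 2, 5, 6, 9}. A clique must lie in a single bag of any decomposition, so no decomposition can have width below 4. Therefore the treewidth is 4.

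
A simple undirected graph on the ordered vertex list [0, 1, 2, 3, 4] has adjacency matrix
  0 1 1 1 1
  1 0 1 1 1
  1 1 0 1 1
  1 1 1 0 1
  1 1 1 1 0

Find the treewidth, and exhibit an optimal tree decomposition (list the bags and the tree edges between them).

Treewidth 4.
One optimal decomposition is:
Bags: B1 = {0, 1, 2, 3, 4}
Tree: (single bag)

With just one bag of size 5, the width is 5 − 1 = 4, so tw(G) ≤ 4. Conversely, {0, 1, 2, 3, 4} is a clique of size 5, and the vertices of any clique must share a bag in every tree decomposition; so some bag has ≥ 5 vertices and tw(G) ≥ 4. Combining the bounds, tw(G) = 4.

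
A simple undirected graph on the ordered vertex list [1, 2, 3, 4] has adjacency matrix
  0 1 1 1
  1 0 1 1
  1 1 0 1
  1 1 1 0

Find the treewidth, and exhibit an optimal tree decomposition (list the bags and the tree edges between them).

Treewidth 3.
One optimal decomposition is:
Bags: B1 = {1, 2, 3, 4}
Tree: (single bag)

With just one bag of size 4, the width is 4 − 1 = 3, so tw(G) ≤ 3. For the lower bound, the 4 vertices {1, 2, 3, 4} are pairwise adjacent, and any tree decomposition puts a clique entirely inside one bag — forcing width ≥ 3. Combining the bounds, tw(G) = 3.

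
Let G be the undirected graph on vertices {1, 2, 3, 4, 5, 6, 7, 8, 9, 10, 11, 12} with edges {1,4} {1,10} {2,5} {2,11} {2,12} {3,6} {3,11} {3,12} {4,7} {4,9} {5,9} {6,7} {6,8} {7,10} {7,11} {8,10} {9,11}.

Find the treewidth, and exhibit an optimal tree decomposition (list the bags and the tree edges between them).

The largest bag has 4 vertices, giving width 3; this decomposition certifies tw(G) ≤ 3. For the lower bound: the 4 vertex sets {1,8,10}, {4}, {7}, {3,6,9,11} are disjoint, each induces a connected subgraph, and every pair is joined by at least one edge of G. Contracting each set to a single vertex therefore yields K_{4} as a minor, and since treewidth is minor-monotone, tw(G) ≥ tw(K_{4}) = 3. Hence tw(G) = 3 exactly.

Treewidth 3.
Bags: B1 = {1, 4, 8, 10}  B2 = {4, 7, 8, 10}  B3 = {4, 6, 7, 8}  B4 = {4, 6, 7, 9}  B5 = {6, 7, 9, 11}  B6 = {3, 6, 9, 11}  B7 = {3, 5, 9, 11}  B8 = {2, 3, 5, 11}  B9 = {2, 3, 5, 12}
Tree: B1–B2, B2–B3, B3–B4, B4–B5, B5–B6, B6–B7, B7–B8, B8–B9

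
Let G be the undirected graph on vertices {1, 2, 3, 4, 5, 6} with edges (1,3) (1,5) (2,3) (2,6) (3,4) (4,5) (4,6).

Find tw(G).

A width-2 tree decomposition is:
Bags: B1 = {1, 3, 5}  B2 = {3, 4, 5}  B3 = {2, 3, 4}  B4 = {2, 4, 6}
Tree: B1–B2, B2–B3, B3–B4
Every bag has size at most 3, so the width is 3 − 1 = 2 and tw(G) ≤ 2. Since 1–5–4–3–1 is a cycle in G, G is not acyclic. Forests are exactly the graphs of treewidth ≤ 1, so tw(G) ≥ 2. The upper and lower bounds meet at 2, so that is the treewidth.

2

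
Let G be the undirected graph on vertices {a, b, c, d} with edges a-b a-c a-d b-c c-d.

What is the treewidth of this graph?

A width-2 tree decomposition is:
Bags: B1 = {a, c, d}  B2 = {a, b, c}
Tree: B1–B2
Each bag holds 3 vertices, so the decomposition has width 2, which upper-bounds the treewidth. For the lower bound, the 3 vertices {a, c, d} are pairwise adjacent, and any tree decomposition puts a clique entirely inside one bag — forcing width ≥ 2. Combining the bounds, tw(G) = 2.

2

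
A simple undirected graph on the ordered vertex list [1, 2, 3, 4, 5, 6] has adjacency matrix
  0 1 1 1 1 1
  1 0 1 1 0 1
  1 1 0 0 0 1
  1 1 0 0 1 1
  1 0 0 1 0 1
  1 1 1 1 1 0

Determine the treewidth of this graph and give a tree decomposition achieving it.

Treewidth 3.
One such decomposition:
Bags: B1 = {1, 2, 3, 6}  B2 = {1, 2, 4, 6}  B3 = {1, 4, 5, 6}
Tree: B1–B2, B2–B3

The largest bag has 4 vertices, giving width 3; this decomposition certifies tw(G) ≤ 3. Conversely, {1, 2, 3, 6} is a clique of size 4, and the vertices of any clique must share a bag in every tree decomposition; so some bag has ≥ 4 vertices and tw(G) ≥ 3. Combining the bounds, tw(G) = 3.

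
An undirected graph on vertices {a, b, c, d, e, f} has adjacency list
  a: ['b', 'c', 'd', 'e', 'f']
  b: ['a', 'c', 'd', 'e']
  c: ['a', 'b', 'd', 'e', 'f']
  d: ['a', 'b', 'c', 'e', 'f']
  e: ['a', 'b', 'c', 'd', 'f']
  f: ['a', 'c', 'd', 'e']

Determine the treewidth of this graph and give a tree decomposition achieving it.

Every bag has size at most 5, so the width is 5 − 1 = 4 and tw(G) ≤ 4. Conversely, {a, c, d, e, f} is a clique of size 5, and the vertices of any clique must share a bag in every tree decomposition; so some bag has ≥ 5 vertices and tw(G) ≥ 4. Therefore the treewidth is 4.

Treewidth 4.
One such decomposition:
Bags: B1 = {a, c, d, e, f}  B2 = {a, b, c, d, e}
Tree: B1–B2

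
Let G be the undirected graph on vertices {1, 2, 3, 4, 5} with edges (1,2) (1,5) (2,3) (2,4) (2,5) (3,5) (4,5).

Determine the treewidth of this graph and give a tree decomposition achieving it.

Treewidth 2.
One such decomposition:
Bags: B1 = {2, 4, 5}  B2 = {1, 2, 5}  B3 = {2, 3, 5}
Tree: B1–B2, B2–B3

Every bag has size at most 3, so the width is 3 − 1 = 2 and tw(G) ≤ 2. On the other hand G contains the 3-clique {1, 2, 5}. A clique must lie in a single bag of any decomposition, so no decomposition can have width below 2. The upper and lower bounds meet at 2, so that is the treewidth.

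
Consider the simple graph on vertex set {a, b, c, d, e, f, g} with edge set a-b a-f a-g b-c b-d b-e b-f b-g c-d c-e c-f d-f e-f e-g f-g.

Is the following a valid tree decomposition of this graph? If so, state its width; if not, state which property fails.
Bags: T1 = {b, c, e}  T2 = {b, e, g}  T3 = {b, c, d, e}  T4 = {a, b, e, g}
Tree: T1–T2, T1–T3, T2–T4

A tree decomposition must satisfy three properties: every vertex lies in some bag; for every edge, both endpoints lie together in some bag; and for every vertex, the bags containing it form a connected subtree. Here vertex f appears in no bag, so the decomposition is invalid.

No — vertex f appears in no bag.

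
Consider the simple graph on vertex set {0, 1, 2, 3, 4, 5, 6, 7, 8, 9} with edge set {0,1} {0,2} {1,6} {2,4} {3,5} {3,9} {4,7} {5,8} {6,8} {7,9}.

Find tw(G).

2

A width-2 tree decomposition is:
Bags: B1 = {4, 7, 9}  B2 = {2, 4, 9}  B3 = {0, 2, 9}  B4 = {0, 1, 9}  B5 = {1, 6, 9}  B6 = {6, 8, 9}  B7 = {5, 8, 9}  B8 = {3, 5, 9}
Tree: B1–B2, B2–B3, B3–B4, B4–B5, B5–B6, B6–B7, B7–B8
Every bag has size at most 3, so the width is 3 − 1 = 2 and tw(G) ≤ 2. For the lower bound, G contains the cycle 9–7–4–2–0–1–6–8–5–3–9, so G is not a forest; only forests have treewidth ≤ 1, hence tw(G) ≥ 2. Hence tw(G) = 2 exactly.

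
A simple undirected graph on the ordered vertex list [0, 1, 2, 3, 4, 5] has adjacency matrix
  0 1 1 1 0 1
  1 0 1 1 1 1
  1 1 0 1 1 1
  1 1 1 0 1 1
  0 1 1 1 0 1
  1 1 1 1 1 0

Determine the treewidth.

A width-4 tree decomposition is:
Bags: B1 = {0, 1, 2, 3, 5}  B2 = {1, 2, 3, 4, 5}
Tree: B1–B2
Every bag has size at most 5, so the width is 5 − 1 = 4 and tw(G) ≤ 4. For the lower bound, the 5 vertices {0, 1, 2, 3, 5} are pairwise adjacent, and any tree decomposition puts a clique entirely inside one bag — forcing width ≥ 4. The upper and lower bounds meet at 4, so that is the treewidth.

4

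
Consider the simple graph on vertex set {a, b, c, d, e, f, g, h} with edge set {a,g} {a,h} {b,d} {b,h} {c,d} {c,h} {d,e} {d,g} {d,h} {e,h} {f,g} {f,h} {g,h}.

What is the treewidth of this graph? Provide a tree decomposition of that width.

Each bag holds 3 vertices, so the decomposition has width 2, which upper-bounds the treewidth. On the other hand G contains the 3-clique {d, g, h}. A clique must lie in a single bag of any decomposition, so no decomposition can have width below 2. Hence tw(G) = 2 exactly.

Treewidth 2.
One such decomposition:
Bags: B1 = {d, g, h}  B2 = {b, d, h}  B3 = {f, g, h}  B4 = {d, e, h}  B5 = {a, g, h}  B6 = {c, d, h}
Tree: B1–B2, B1–B3, B2–B4, B3–B5, B4–B6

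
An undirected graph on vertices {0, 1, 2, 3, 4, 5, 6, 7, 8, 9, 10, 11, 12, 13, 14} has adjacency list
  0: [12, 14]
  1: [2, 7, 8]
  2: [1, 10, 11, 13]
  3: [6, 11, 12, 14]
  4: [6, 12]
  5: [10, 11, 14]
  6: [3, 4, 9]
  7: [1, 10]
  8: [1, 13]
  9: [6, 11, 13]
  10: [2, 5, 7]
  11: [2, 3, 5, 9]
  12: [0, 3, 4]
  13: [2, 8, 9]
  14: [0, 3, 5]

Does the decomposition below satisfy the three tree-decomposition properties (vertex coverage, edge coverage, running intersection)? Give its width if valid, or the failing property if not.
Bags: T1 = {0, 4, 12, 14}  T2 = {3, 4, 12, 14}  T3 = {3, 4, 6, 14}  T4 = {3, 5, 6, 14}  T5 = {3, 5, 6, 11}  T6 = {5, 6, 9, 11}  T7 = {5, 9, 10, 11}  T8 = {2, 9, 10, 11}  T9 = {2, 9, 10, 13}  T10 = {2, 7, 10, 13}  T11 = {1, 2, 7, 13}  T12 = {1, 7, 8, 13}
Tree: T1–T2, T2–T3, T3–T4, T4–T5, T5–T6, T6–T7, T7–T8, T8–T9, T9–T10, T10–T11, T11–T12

Yes; width 3.

Vertex coverage: the bags together contain {0, 1, 2, 3, 4, 5, 6, 7, 8, 9, 10, 11, 12, 13, 14}, the full vertex set. Edge coverage: each edge of G has both endpoints in at least one bag. Running intersection: for every vertex, the bags containing it form a connected subtree. All three properties hold, so this is a valid tree decomposition of width max|bag| − 1 = 3, and hence tw(G) ≤ 3.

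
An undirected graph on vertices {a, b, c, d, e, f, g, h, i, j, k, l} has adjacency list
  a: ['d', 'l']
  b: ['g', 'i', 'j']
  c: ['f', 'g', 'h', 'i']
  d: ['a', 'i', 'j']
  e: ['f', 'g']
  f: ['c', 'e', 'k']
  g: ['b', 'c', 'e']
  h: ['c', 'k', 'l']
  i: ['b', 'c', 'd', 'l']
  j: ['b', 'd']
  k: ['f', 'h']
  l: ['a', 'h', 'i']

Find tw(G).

3

A width-3 tree decomposition is:
Bags: B1 = {e, f, g, k}  B2 = {c, f, g, k}  B3 = {c, g, h, k}  B4 = {b, c, g, h}  B5 = {b, c, h, i}  B6 = {b, h, i, l}  B7 = {b, i, j, l}  B8 = {d, i, j, l}  B9 = {a, d, j, l}
Tree: B1–B2, B2–B3, B3–B4, B4–B5, B5–B6, B6–B7, B7–B8, B8–B9
Every bag has size at most 4, so the width is 4 − 1 = 3 and tw(G) ≤ 3. For the lower bound: the 4 vertex sets {e,f,k}, {g}, {c}, {b,h,i,l} are disjoint, each induces a connected subgraph, and every pair is joined by at least one edge of G. Contracting each set to a single vertex therefore yields K_{4} as a minor, and since treewidth is minor-monotone, tw(G) ≥ tw(K_{4}) = 3. Combining the bounds, tw(G) = 3.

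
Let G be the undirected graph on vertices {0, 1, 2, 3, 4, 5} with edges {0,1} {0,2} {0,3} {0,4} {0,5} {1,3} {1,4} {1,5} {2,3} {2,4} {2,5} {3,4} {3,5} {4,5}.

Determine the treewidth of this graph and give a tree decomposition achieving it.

Treewidth 4.
One optimal decomposition is:
Bags: B1 = {0, 1, 3, 4, 5}  B2 = {0, 2, 3, 4, 5}
Tree: B1–B2

Each bag holds 5 vertices, so the decomposition has width 4, which upper-bounds the treewidth. Conversely, {0, 1, 3, 4, 5} is a clique of size 5, and the vertices of any clique must share a bag in every tree decomposition; so some bag has ≥ 5 vertices and tw(G) ≥ 4. The upper and lower bounds meet at 4, so that is the treewidth.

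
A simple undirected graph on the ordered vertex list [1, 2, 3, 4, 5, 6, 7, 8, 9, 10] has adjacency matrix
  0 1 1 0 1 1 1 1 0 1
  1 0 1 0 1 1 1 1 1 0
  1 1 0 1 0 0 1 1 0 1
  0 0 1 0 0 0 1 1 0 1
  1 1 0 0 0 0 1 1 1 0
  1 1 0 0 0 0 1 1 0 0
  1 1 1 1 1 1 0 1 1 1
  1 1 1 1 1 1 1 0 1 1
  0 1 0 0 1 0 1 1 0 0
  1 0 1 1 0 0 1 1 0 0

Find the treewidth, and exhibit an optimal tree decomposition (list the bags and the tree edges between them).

Treewidth 4.
One optimal decomposition is:
Bags: B1 = {1, 2, 6, 7, 8}  B2 = {1, 2, 5, 7, 8}  B3 = {1, 2, 3, 7, 8}  B4 = {1, 3, 7, 8, 10}  B5 = {2, 5, 7, 8, 9}  B6 = {3, 4, 7, 8, 10}
Tree: B1–B2, B2–B3, B3–B4, B2–B5, B4–B6

The largest bag has 5 vertices, giving width 4; this decomposition certifies tw(G) ≤ 4. On the other hand G contains the 5-clique {1, 2, 3, 7, 8}. A clique must lie in a single bag of any decomposition, so no decomposition can have width below 4. Hence tw(G) = 4 exactly.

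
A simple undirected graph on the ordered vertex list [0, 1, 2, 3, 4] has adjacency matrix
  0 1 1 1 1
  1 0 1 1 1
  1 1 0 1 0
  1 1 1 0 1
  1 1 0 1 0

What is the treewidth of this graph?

A width-3 tree decomposition is:
Bags: B1 = {0, 1, 2, 3}  B2 = {0, 1, 3, 4}
Tree: B1–B2
The largest bag has 4 vertices, giving width 3; this decomposition certifies tw(G) ≤ 3. On the other hand G contains the 4-clique {0, 1, 2, 3}. A clique must lie in a single bag of any decomposition, so no decomposition can have width below 3. Hence tw(G) = 3 exactly.

3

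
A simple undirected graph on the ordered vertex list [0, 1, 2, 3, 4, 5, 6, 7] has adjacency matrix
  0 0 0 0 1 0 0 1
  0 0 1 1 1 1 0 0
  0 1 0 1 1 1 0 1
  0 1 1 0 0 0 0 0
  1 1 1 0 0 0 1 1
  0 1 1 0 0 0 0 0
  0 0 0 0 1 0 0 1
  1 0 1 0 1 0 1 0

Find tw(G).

A width-2 tree decomposition is:
Bags: B1 = {2, 4, 7}  B2 = {4, 6, 7}  B3 = {1, 2, 4}  B4 = {0, 4, 7}  B5 = {1, 2, 3}  B6 = {1, 2, 5}
Tree: B1–B2, B1–B3, B1–B4, B3–B5, B3–B6
The largest bag has 3 vertices, giving width 2; this decomposition certifies tw(G) ≤ 2. Conversely, {0, 4, 7} is a clique of size 3, and the vertices of any clique must share a bag in every tree decomposition; so some bag has ≥ 3 vertices and tw(G) ≥ 2. Therefore the treewidth is 2.

2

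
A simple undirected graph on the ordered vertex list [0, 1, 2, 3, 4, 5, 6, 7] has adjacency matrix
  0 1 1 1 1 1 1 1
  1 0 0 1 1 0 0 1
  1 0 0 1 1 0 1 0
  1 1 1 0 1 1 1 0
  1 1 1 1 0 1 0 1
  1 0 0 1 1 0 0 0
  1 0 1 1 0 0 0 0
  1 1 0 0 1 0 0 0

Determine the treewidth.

A width-3 tree decomposition is:
Bags: B1 = {0, 2, 3, 4}  B2 = {0, 3, 4, 5}  B3 = {0, 1, 3, 4}  B4 = {0, 1, 4, 7}  B5 = {0, 2, 3, 6}
Tree: B1–B2, B2–B3, B3–B4, B1–B5
Each bag holds 4 vertices, so the decomposition has width 3, which upper-bounds the treewidth. On the other hand G contains the 4-clique {0, 1, 3, 4}. A clique must lie in a single bag of any decomposition, so no decomposition can have width below 3. Hence tw(G) = 3 exactly.

3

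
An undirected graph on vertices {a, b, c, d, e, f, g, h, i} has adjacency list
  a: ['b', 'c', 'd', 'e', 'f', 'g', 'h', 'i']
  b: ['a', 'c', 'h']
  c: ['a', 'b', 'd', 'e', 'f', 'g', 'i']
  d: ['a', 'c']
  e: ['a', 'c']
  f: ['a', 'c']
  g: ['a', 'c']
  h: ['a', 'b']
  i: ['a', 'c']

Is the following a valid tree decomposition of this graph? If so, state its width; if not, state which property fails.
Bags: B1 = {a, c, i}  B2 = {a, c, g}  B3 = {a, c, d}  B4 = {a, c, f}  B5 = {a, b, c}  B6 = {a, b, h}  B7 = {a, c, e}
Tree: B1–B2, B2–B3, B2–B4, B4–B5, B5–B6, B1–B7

Vertex coverage: the bags together contain {a, b, c, d, e, f, g, h, i}, the full vertex set. Edge coverage: each edge of G has both endpoints in at least one bag. Running intersection: for every vertex, the bags containing it form a connected subtree. All three properties hold, so this is a valid tree decomposition of width max|bag| − 1 = 2, and hence tw(G) ≤ 2.

Yes; width 2.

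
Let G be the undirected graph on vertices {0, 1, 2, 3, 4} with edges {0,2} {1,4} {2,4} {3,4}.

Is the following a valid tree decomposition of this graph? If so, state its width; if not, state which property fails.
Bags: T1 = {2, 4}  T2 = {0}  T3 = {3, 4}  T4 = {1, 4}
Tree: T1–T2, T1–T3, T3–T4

A tree decomposition must satisfy three properties: every vertex lies in some bag; for every edge, both endpoints lie together in some bag; and for every vertex, the bags containing it form a connected subtree. Here edge (2,0) lies in no bag, so the decomposition is invalid.

No — edge (2,0) lies in no bag.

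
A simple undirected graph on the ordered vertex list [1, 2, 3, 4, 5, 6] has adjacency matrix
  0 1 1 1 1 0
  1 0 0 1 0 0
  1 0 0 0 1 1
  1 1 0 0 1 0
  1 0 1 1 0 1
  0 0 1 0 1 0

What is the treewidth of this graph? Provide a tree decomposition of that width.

Each bag holds 3 vertices, so the decomposition has width 2, which upper-bounds the treewidth. On the other hand G contains the 3-clique {1, 3, 5}. A clique must lie in a single bag of any decomposition, so no decomposition can have width below 2. Therefore the treewidth is 2.

Treewidth 2.
One such decomposition:
Bags: B1 = {1, 4, 5}  B2 = {1, 3, 5}  B3 = {1, 2, 4}  B4 = {3, 5, 6}
Tree: B1–B2, B1–B3, B2–B4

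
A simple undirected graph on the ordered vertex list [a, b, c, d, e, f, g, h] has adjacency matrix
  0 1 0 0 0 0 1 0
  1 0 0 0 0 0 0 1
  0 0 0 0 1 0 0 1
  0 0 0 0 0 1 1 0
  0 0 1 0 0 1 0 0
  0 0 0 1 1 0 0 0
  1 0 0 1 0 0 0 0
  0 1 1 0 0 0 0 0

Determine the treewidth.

A width-2 tree decomposition is:
Bags: B1 = {a, b, h}  B2 = {a, g, h}  B3 = {d, g, h}  B4 = {d, f, h}  B5 = {e, f, h}  B6 = {c, e, h}
Tree: B1–B2, B2–B3, B3–B4, B4–B5, B5–B6
The largest bag has 3 vertices, giving width 2; this decomposition certifies tw(G) ≤ 2. The edges h–b–a–g–d–f–e–c–h form a cycle, so G is not a tree and its treewidth is at least 2. Hence tw(G) = 2 exactly.

2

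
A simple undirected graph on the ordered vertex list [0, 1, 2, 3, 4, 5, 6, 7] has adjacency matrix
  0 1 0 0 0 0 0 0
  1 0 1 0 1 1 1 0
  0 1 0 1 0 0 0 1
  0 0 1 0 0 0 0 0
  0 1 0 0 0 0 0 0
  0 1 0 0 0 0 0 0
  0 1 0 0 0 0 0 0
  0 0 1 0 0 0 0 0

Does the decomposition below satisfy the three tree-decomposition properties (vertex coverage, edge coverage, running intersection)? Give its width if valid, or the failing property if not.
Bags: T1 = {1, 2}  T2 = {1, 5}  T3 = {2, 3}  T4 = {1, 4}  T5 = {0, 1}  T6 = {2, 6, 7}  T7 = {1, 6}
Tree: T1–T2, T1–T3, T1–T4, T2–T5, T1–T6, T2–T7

A tree decomposition must satisfy three properties: every vertex lies in some bag; for every edge, both endpoints lie together in some bag; and for every vertex, the bags containing it form a connected subtree. Here bags containing vertex 6 are not connected in the tree, so the decomposition is invalid.

No — bags containing vertex 6 are not connected in the tree.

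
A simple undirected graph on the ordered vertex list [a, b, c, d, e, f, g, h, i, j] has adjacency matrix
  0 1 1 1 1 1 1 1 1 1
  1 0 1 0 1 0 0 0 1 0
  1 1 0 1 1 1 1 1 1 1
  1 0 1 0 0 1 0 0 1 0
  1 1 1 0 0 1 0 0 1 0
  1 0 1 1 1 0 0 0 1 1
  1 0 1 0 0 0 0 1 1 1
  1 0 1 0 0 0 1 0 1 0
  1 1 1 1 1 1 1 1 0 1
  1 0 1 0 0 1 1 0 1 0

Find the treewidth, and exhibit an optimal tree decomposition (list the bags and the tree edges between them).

Treewidth 4.
Bags: B1 = {a, c, e, f, i}  B2 = {a, c, f, i, j}  B3 = {a, c, d, f, i}  B4 = {a, c, g, i, j}  B5 = {a, c, g, h, i}  B6 = {a, b, c, e, i}
Tree: B1–B2, B2–B3, B2–B4, B4–B5, B1–B6

Each bag holds 5 vertices, so the decomposition has width 4, which upper-bounds the treewidth. Conversely, {a, c, g, i, j} is a clique of size 5, and the vertices of any clique must share a bag in every tree decomposition; so some bag has ≥ 5 vertices and tw(G) ≥ 4. Combining the bounds, tw(G) = 4.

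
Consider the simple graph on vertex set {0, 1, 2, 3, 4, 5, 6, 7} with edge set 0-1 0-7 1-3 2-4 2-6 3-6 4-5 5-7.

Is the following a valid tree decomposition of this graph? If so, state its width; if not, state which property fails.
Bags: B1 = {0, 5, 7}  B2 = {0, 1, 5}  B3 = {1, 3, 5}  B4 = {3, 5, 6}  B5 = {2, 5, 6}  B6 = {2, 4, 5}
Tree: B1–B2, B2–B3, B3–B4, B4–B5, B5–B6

Vertex coverage: the bags together contain {0, 1, 2, 3, 4, 5, 6, 7}, the full vertex set. Edge coverage: each edge of G has both endpoints in at least one bag. Running intersection: for every vertex, the bags containing it form a connected subtree. All three properties hold, so this is a valid tree decomposition of width max|bag| − 1 = 2, and hence tw(G) ≤ 2.

Yes; width 2.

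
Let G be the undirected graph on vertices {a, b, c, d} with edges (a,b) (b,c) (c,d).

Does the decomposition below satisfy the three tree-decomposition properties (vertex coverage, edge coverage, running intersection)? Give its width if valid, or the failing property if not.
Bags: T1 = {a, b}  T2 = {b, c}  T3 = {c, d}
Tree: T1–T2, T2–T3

Vertex coverage: the bags together contain {a, b, c, d}, the full vertex set. Edge coverage: each edge of G has both endpoints in at least one bag. Running intersection: for every vertex, the bags containing it form a connected subtree. All three properties hold, so this is a valid tree decomposition of width max|bag| − 1 = 1, and hence tw(G) ≤ 1.

Yes; width 1.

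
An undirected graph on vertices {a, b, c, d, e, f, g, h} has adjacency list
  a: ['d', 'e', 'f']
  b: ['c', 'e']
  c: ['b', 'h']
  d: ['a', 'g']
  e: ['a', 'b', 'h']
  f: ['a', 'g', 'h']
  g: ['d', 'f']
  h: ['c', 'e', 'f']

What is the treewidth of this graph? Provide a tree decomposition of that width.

Treewidth 2.
Bags: B1 = {b, c, h}  B2 = {b, e, h}  B3 = {e, f, h}  B4 = {a, e, f}  B5 = {a, f, g}  B6 = {a, d, g}
Tree: B1–B2, B2–B3, B3–B4, B4–B5, B5–B6

Each bag holds 3 vertices, so the decomposition has width 2, which upper-bounds the treewidth. For the lower bound, G contains the cycle c–b–e–h–c, so G is not a forest; only forests have treewidth ≤ 1, hence tw(G) ≥ 2. Combining the bounds, tw(G) = 2.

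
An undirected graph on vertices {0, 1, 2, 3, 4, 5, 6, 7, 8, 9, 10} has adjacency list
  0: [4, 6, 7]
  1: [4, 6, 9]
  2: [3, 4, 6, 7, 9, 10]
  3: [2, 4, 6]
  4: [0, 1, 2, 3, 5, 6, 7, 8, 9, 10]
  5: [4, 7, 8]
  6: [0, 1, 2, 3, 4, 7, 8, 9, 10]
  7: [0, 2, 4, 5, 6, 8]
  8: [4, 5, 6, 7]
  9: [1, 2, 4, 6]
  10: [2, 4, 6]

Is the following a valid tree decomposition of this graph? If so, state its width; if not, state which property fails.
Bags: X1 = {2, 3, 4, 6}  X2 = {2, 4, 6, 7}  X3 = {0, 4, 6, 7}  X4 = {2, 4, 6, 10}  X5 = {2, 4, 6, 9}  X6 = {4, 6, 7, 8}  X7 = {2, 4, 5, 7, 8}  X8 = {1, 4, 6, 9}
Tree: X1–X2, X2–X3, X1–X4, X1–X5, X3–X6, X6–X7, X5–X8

A tree decomposition must satisfy three properties: every vertex lies in some bag; for every edge, both endpoints lie together in some bag; and for every vertex, the bags containing it form a connected subtree. Here bags containing vertex 2 are not connected in the tree, so the decomposition is invalid.

No — bags containing vertex 2 are not connected in the tree.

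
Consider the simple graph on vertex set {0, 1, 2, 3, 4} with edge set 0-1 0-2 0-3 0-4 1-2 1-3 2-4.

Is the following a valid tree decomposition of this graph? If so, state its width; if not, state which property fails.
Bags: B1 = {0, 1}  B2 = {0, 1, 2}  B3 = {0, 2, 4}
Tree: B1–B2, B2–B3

No — vertex 3 appears in no bag.

A tree decomposition must satisfy three properties: every vertex lies in some bag; for every edge, both endpoints lie together in some bag; and for every vertex, the bags containing it form a connected subtree. Here vertex 3 appears in no bag, so the decomposition is invalid.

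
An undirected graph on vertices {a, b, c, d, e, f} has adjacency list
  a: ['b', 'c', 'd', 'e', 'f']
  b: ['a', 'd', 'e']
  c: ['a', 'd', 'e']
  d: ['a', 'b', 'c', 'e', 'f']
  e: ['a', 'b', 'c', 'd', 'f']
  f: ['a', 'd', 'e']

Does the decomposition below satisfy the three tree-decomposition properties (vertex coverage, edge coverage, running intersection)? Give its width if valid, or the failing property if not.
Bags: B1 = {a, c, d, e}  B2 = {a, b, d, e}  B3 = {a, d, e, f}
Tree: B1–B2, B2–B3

Every vertex of G appears in some bag (union = {a, b, c, d, e, f}); every edge is covered by a bag; and for each vertex v the set of bags containing v is connected in the bag tree. The decomposition is therefore valid. The largest bag has 4 vertices, so the width is 3.

Yes; width 3.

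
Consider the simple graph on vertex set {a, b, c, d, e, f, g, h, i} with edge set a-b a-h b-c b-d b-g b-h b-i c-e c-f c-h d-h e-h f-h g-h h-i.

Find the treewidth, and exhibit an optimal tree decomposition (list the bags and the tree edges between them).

Every bag has size at most 3, so the width is 3 − 1 = 2 and tw(G) ≤ 2. For the lower bound, the 3 vertices {c, e, h} are pairwise adjacent, and any tree decomposition puts a clique entirely inside one bag — forcing width ≥ 2. Hence tw(G) = 2 exactly.

Treewidth 2.
Bags: B1 = {b, c, h}  B2 = {b, g, h}  B3 = {b, h, i}  B4 = {a, b, h}  B5 = {c, e, h}  B6 = {c, f, h}  B7 = {b, d, h}
Tree: B1–B2, B1–B3, B1–B4, B1–B5, B5–B6, B3–B7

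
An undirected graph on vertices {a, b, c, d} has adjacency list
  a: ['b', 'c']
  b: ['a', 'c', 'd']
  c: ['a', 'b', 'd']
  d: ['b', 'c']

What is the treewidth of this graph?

A width-2 tree decomposition is:
Bags: B1 = {b, c, d}  B2 = {a, b, c}
Tree: B1–B2
Each bag holds 3 vertices, so the decomposition has width 2, which upper-bounds the treewidth. Conversely, {b, c, d} is a clique of size 3, and the vertices of any clique must share a bag in every tree decomposition; so some bag has ≥ 3 vertices and tw(G) ≥ 2. Therefore the treewidth is 2.

2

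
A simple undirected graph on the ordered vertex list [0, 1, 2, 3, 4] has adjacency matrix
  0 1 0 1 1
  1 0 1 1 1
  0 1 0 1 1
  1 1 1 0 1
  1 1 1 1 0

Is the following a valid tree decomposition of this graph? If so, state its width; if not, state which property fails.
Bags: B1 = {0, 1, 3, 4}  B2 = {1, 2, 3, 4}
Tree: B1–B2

Yes; width 3.

Checking the three conditions: (i) the bags cover all of {0, 1, 2, 3, 4}; (ii) for each edge, some bag contains both endpoints; (iii) the bags containing any fixed vertex form a subtree. All hold, so the decomposition is valid with width 4 − 1 = 3.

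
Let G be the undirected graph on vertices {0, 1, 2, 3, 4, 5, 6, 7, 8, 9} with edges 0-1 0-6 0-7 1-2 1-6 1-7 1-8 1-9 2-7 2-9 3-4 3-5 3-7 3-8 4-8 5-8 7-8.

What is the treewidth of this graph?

A width-2 tree decomposition is:
Bags: B1 = {3, 7, 8}  B2 = {1, 7, 8}  B3 = {3, 4, 8}  B4 = {0, 1, 7}  B5 = {1, 2, 7}  B6 = {1, 2, 9}  B7 = {0, 1, 6}  B8 = {3, 5, 8}
Tree: B1–B2, B1–B3, B2–B4, B4–B5, B5–B6, B4–B7, B1–B8
Every bag has size at most 3, so the width is 3 − 1 = 2 and tw(G) ≤ 2. On the other hand G contains the 3-clique {1, 2, 9}. A clique must lie in a single bag of any decomposition, so no decomposition can have width below 2. The upper and lower bounds meet at 2, so that is the treewidth.

2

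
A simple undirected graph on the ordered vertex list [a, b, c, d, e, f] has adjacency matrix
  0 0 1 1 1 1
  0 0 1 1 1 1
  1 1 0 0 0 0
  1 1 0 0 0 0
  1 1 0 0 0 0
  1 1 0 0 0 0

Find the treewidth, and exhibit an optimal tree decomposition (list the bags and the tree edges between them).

Every bag has size at most 3, so the width is 3 − 1 = 2 and tw(G) ≤ 2. Since d–b–e–a–d is a cycle in G, G is not acyclic. Forests are exactly the graphs of treewidth ≤ 1, so tw(G) ≥ 2. Combining the bounds, tw(G) = 2.

Treewidth 2.
One such decomposition:
Bags: B1 = {a, b, d}  B2 = {a, b, e}  B3 = {a, b, c}  B4 = {a, b, f}
Tree: B1–B2, B2–B3, B3–B4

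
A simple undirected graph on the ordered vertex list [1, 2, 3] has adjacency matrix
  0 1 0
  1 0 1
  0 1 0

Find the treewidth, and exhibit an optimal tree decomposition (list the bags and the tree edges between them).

Treewidth 1.
One optimal decomposition is:
Bags: B1 = {2, 3}  B2 = {1, 2}
Tree: B1–B2

Each bag holds 2 vertices, so the decomposition has width 1, which upper-bounds the treewidth. Since G has at least one edge (e.g. 3–2), it is not an edgeless graph, so tw(G) ≥ 1. Therefore the treewidth is 1.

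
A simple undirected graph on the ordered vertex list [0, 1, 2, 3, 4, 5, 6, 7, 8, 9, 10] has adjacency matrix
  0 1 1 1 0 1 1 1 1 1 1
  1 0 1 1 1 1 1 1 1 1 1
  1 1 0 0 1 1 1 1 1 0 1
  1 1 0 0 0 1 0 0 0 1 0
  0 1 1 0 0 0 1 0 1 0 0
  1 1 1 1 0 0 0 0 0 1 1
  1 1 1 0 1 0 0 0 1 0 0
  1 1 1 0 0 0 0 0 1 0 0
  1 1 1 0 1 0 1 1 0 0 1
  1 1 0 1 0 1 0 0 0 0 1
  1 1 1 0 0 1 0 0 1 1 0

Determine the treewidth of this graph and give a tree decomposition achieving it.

Every bag has size at most 5, so the width is 5 − 1 = 4 and tw(G) ≤ 4. For the lower bound, the 5 vertices {0, 1, 5, 9, 10} are pairwise adjacent, and any tree decomposition puts a clique entirely inside one bag — forcing width ≥ 4. Hence tw(G) = 4 exactly.

Treewidth 4.
One such decomposition:
Bags: B1 = {0, 1, 2, 5, 10}  B2 = {0, 1, 2, 8, 10}  B3 = {0, 1, 2, 6, 8}  B4 = {0, 1, 2, 7, 8}  B5 = {1, 2, 4, 6, 8}  B6 = {0, 1, 5, 9, 10}  B7 = {0, 1, 3, 5, 9}
Tree: B1–B2, B2–B3, B2–B4, B3–B5, B1–B6, B6–B7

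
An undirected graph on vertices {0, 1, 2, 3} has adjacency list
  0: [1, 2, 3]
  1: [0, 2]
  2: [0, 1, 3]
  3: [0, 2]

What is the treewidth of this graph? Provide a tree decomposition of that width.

Treewidth 2.
One such decomposition:
Bags: B1 = {0, 2, 3}  B2 = {0, 1, 2}
Tree: B1–B2

The largest bag has 3 vertices, giving width 2; this decomposition certifies tw(G) ≤ 2. Conversely, {0, 1, 2} is a clique of size 3, and the vertices of any clique must share a bag in every tree decomposition; so some bag has ≥ 3 vertices and tw(G) ≥ 2. Combining the bounds, tw(G) = 2.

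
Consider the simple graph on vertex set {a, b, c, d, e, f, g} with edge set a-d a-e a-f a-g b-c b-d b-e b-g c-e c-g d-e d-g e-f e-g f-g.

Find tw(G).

3

A width-3 tree decomposition is:
Bags: B1 = {b, d, e, g}  B2 = {a, d, e, g}  B3 = {b, c, e, g}  B4 = {a, e, f, g}
Tree: B1–B2, B1–B3, B2–B4
Every bag has size at most 4, so the width is 4 − 1 = 3 and tw(G) ≤ 3. On the other hand G contains the 4-clique {a, d, e, g}. A clique must lie in a single bag of any decomposition, so no decomposition can have width below 3. Hence tw(G) = 3 exactly.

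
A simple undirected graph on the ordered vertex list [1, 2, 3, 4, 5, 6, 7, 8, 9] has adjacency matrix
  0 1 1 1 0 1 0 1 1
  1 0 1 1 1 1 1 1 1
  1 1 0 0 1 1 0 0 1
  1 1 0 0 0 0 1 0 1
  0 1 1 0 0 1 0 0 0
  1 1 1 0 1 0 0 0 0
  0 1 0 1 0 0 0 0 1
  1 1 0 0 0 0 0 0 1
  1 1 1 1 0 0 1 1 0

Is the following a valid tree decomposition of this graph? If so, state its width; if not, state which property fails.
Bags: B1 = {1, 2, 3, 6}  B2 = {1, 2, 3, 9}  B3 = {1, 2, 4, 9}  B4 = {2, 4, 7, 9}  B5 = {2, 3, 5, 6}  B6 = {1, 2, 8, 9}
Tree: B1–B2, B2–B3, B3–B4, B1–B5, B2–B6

Every vertex of G appears in some bag (union = {1, 2, 3, 4, 5, 6, 7, 8, 9}); every edge is covered by a bag; and for each vertex v the set of bags containing v is connected in the bag tree. The decomposition is therefore valid. The largest bag has 4 vertices, so the width is 3.

Yes; width 3.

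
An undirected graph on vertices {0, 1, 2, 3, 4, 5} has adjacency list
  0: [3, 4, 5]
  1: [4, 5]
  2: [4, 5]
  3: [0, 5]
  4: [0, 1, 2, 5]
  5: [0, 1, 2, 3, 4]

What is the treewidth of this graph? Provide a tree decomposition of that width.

Every bag has size at most 3, so the width is 3 − 1 = 2 and tw(G) ≤ 2. Conversely, {0, 3, 5} is a clique of size 3, and the vertices of any clique must share a bag in every tree decomposition; so some bag has ≥ 3 vertices and tw(G) ≥ 2. Combining the bounds, tw(G) = 2.

Treewidth 2.
Bags: B1 = {0, 3, 5}  B2 = {0, 4, 5}  B3 = {2, 4, 5}  B4 = {1, 4, 5}
Tree: B1–B2, B2–B3, B3–B4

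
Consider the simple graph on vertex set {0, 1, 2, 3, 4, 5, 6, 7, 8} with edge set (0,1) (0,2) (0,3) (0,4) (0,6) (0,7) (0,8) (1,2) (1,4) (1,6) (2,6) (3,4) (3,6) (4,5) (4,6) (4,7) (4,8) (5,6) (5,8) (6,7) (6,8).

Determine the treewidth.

3

A width-3 tree decomposition is:
Bags: B1 = {0, 4, 6, 8}  B2 = {4, 5, 6, 8}  B3 = {0, 1, 4, 6}  B4 = {0, 1, 2, 6}  B5 = {0, 4, 6, 7}  B6 = {0, 3, 4, 6}
Tree: B1–B2, B1–B3, B3–B4, B1–B5, B3–B6
Every bag has size at most 4, so the width is 4 − 1 = 3 and tw(G) ≤ 3. Conversely, {0, 1, 2, 6} is a clique of size 4, and the vertices of any clique must share a bag in every tree decomposition; so some bag has ≥ 4 vertices and tw(G) ≥ 3. Combining the bounds, tw(G) = 3.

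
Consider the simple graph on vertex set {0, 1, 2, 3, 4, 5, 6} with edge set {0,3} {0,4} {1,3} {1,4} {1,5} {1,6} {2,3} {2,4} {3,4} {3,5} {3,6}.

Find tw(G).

A width-2 tree decomposition is:
Bags: B1 = {1, 3, 6}  B2 = {1, 3, 4}  B3 = {0, 3, 4}  B4 = {1, 3, 5}  B5 = {2, 3, 4}
Tree: B1–B2, B2–B3, B2–B4, B3–B5
The largest bag has 3 vertices, giving width 2; this decomposition certifies tw(G) ≤ 2. On the other hand G contains the 3-clique {0, 3, 4}. A clique must lie in a single bag of any decomposition, so no decomposition can have width below 2. Hence tw(G) = 2 exactly.

2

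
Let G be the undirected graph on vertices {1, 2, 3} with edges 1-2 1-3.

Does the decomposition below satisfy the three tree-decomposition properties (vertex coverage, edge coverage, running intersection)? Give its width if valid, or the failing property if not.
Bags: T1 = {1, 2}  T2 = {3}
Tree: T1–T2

A tree decomposition must satisfy three properties: every vertex lies in some bag; for every edge, both endpoints lie together in some bag; and for every vertex, the bags containing it form a connected subtree. Here edge (1,3) lies in no bag, so the decomposition is invalid.

No — edge (1,3) lies in no bag.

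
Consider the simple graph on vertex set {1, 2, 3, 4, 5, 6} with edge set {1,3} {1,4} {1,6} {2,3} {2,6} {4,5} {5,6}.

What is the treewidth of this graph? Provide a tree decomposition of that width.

The largest bag has 3 vertices, giving width 2; this decomposition certifies tw(G) ≤ 2. For the lower bound, G contains the cycle 3–2–6–1–3, so G is not a forest; only forests have treewidth ≤ 1, hence tw(G) ≥ 2. Therefore the treewidth is 2.

Treewidth 2.
One optimal decomposition is:
Bags: B1 = {1, 2, 3}  B2 = {1, 2, 6}  B3 = {1, 4, 6}  B4 = {4, 5, 6}
Tree: B1–B2, B2–B3, B3–B4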